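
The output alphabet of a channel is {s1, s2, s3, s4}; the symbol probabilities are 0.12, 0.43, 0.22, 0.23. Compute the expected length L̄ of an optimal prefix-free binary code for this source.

1.91 bits/symbol

Repeatedly combine the two least-probable nodes; the expected code length is the sum of the merged weights.
merge 3/25 + 11/50 → 17/50
merge 23/100 + 17/50 → 57/100
merge 43/100 + 57/100 → 1
L = 17/50 + 57/100 + 1 = 191/100 = 1.91 bits/symbol.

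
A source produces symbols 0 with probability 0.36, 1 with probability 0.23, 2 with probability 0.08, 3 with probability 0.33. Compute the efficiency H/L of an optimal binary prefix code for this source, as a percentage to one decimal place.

Entropy H = −Σ p log₂ p ≈ 1.8376 bits.
Huffman merges: 2/25+23/100→31/100; 31/100+33/100→16/25; 9/25+16/25→1. L = 39/20 ≈ 1.9500.
Efficiency = H/L = 1.8376/1.9500 = 94.2%.

94.2%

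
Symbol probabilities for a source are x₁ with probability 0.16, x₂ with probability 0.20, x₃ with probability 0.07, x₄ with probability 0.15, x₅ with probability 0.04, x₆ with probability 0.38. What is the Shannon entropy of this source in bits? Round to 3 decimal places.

H = −Σ pᵢ log₂ pᵢ.
−0.16·log₂(0.16) = 0.4230
−0.20·log₂(0.20) = 0.4644
−0.07·log₂(0.07) = 0.2686
−0.15·log₂(0.15) = 0.4105
−0.04·log₂(0.04) = 0.1858
−0.38·log₂(0.38) = 0.5305
Sum ≈ 2.2827 → 2.283 bits.

2.283 bits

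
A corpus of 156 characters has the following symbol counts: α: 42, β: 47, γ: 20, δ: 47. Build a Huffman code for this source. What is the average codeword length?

2 bits/symbol

Probabilities are the counts divided by 156.
Repeatedly combine the two least-probable nodes; the expected code length is the sum of the merged weights.
merge 5/39 + 7/26 → 31/78
merge 47/156 + 47/156 → 47/78
merge 31/78 + 47/78 → 1
L = 31/78 + 47/78 + 1 = 2 bits/symbol.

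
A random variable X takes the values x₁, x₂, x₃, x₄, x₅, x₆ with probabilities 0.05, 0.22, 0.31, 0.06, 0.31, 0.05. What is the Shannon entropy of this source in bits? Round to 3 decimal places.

H = −Σ pᵢ log₂ pᵢ.
−0.05·log₂(0.05) = 0.2161
−0.22·log₂(0.22) = 0.4806
−0.31·log₂(0.31) = 0.5238
−0.06·log₂(0.06) = 0.2435
−0.31·log₂(0.31) = 0.5238
−0.05·log₂(0.05) = 0.2161
Sum ≈ 2.2039 → 2.204 bits.

2.204 bits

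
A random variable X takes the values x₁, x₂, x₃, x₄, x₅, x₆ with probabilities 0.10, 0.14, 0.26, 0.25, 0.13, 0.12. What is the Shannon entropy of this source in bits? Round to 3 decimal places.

H = −Σ pᵢ log₂ pᵢ.
−0.10·log₂(0.10) = 0.3322
−0.14·log₂(0.14) = 0.3971
−0.26·log₂(0.26) = 0.5053
−0.25·log₂(0.25) = 0.5000
−0.13·log₂(0.13) = 0.3826
−0.12·log₂(0.12) = 0.3671
Sum ≈ 2.4843 → 2.484 bits.

2.484 bits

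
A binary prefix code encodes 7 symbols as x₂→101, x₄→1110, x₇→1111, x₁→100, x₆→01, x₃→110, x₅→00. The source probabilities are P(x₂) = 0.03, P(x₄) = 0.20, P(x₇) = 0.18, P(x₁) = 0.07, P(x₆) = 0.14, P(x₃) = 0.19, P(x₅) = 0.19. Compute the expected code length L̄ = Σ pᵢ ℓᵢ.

3.05 bits/symbol

L̄ = Σ pᵢ·ℓᵢ = 0.03·3 + 0.20·4 + 0.18·4 + 0.07·3 + 0.14·2 + 0.19·3 + 0.19·2 = 3.05 bits/symbol.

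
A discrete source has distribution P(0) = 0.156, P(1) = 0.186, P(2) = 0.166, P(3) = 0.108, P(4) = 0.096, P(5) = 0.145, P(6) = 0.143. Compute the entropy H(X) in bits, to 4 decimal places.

2.7761 bits

H = −Σ pᵢ log₂ pᵢ.
−0.156·log₂(0.156) = 0.4181
−0.186·log₂(0.186) = 0.4514
−0.166·log₂(0.166) = 0.4301
−0.108·log₂(0.108) = 0.3468
−0.096·log₂(0.096) = 0.3246
−0.145·log₂(0.145) = 0.4040
−0.143·log₂(0.143) = 0.4012
Sum ≈ 2.7761 → 2.7761 bits.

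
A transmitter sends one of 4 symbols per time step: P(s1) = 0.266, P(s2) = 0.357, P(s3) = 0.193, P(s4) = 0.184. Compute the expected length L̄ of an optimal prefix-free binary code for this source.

2 bits/symbol

Repeatedly combine the two least-probable nodes; the expected code length is the sum of the merged weights.
merge 23/125 + 193/1000 → 377/1000
merge 133/500 + 357/1000 → 623/1000
merge 377/1000 + 623/1000 → 1
L = 377/1000 + 623/1000 + 1 = 2 bits/symbol.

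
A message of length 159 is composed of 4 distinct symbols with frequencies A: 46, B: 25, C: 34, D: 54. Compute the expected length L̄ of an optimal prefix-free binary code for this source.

Probabilities are the counts divided by 159.
Repeatedly combine the two least-probable nodes; the expected code length is the sum of the merged weights.
merge 25/159 + 34/159 → 59/159
merge 46/159 + 18/53 → 100/159
merge 59/159 + 100/159 → 1
L = 59/159 + 100/159 + 1 = 2 bits/symbol.

2 bits/symbol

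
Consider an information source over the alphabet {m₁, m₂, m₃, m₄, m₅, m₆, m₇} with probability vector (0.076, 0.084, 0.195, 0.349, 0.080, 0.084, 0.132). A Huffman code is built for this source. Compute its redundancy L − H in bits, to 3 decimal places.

0.062 bits

Entropy H = −Σ p log₂ p ≈ 2.5500 bits.
Huffman merges: 19/250+2/25→39/250; 21/250+21/250→21/125; 33/250+39/250→36/125; 21/125+39/200→363/1000; 36/125+349/1000→637/1000; 363/1000+637/1000→1. L = 653/250 ≈ 2.6120.
L − H = 2.6120 − 2.5500 = 0.062 bits.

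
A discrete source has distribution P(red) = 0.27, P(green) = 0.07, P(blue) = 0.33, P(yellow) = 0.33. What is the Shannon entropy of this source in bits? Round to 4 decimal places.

1.8342 bits

H = −Σ pᵢ log₂ pᵢ.
−0.27·log₂(0.27) = 0.5100
−0.07·log₂(0.07) = 0.2686
−0.33·log₂(0.33) = 0.5278
−0.33·log₂(0.33) = 0.5278
Sum ≈ 1.8342 → 1.8342 bits.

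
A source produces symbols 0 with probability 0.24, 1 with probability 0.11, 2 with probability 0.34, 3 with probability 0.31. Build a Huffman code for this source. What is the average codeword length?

2 bits/symbol

Repeatedly combine the two least-probable nodes; the expected code length is the sum of the merged weights.
merge 11/100 + 6/25 → 7/20
merge 31/100 + 17/50 → 13/20
merge 7/20 + 13/20 → 1
L = 7/20 + 13/20 + 1 = 2 bits/symbol.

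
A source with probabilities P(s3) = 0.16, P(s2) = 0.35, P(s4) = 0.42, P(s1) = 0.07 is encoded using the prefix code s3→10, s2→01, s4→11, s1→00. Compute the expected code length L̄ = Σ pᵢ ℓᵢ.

2 bits/symbol

L̄ = Σ pᵢ·ℓᵢ = 0.16·2 + 0.35·2 + 0.42·2 + 0.07·2 = 2 bits/symbol.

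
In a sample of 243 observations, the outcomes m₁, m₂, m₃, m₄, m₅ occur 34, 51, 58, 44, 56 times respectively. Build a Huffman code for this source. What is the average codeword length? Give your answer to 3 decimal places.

Probabilities are the counts divided by 243.
Repeatedly combine the two least-probable nodes; the expected code length is the sum of the merged weights.
merge 34/243 + 44/243 → 26/81
merge 17/81 + 56/243 → 107/243
merge 58/243 + 26/81 → 136/243
merge 107/243 + 136/243 → 1
L = 26/81 + 107/243 + 136/243 + 1 = 188/81 ≈ 2.321 bits/symbol.

2.321 bits/symbol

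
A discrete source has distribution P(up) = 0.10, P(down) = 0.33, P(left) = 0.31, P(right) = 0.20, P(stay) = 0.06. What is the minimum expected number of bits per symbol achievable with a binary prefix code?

Repeatedly combine the two least-probable nodes; the expected code length is the sum of the merged weights.
merge 3/50 + 1/10 → 4/25
merge 4/25 + 1/5 → 9/25
merge 31/100 + 33/100 → 16/25
merge 9/25 + 16/25 → 1
L = 4/25 + 9/25 + 16/25 + 1 = 54/25 = 2.16 bits/symbol.

2.16 bits/symbol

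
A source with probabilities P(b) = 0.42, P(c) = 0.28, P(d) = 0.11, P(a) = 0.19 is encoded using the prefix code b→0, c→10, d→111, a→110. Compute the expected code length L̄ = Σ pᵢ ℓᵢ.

L̄ = Σ pᵢ·ℓᵢ = 0.42·1 + 0.28·2 + 0.11·3 + 0.19·3 = 1.88 bits/symbol.

1.88 bits/symbol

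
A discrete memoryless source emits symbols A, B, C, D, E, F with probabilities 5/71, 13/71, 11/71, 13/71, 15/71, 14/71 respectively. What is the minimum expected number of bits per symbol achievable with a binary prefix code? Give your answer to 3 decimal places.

Repeatedly combine the two least-probable nodes; the expected code length is the sum of the merged weights.
merge 5/71 + 11/71 → 16/71
merge 13/71 + 13/71 → 26/71
merge 14/71 + 15/71 → 29/71
merge 16/71 + 26/71 → 42/71
merge 29/71 + 42/71 → 1
L = 16/71 + 26/71 + 29/71 + 42/71 + 1 = 184/71 ≈ 2.592 bits/symbol.

2.592 bits/symbol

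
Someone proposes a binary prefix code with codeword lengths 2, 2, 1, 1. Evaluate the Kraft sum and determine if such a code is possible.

1.5; no

With common denominator 2^2 = 4: Σ 2^(−ℓᵢ) = 1/4 + 1/4 + 2/4 + 2/4 = 6/4 = 1.5.
Kraft's inequality requires Σ ≤ 1; here Σ = 1.5 > 1, so no such prefix code exists.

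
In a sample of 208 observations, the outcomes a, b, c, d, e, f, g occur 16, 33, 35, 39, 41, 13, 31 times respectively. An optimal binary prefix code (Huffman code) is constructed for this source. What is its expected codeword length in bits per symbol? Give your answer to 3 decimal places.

Probabilities are the counts divided by 208.
Repeatedly combine the two least-probable nodes; the expected code length is the sum of the merged weights.
merge 1/16 + 1/13 → 29/208
merge 29/208 + 31/208 → 15/52
merge 33/208 + 35/208 → 17/52
merge 3/16 + 41/208 → 5/13
merge 15/52 + 17/52 → 8/13
merge 5/13 + 8/13 → 1
L = 29/208 + 15/52 + 17/52 + 5/13 + 8/13 + 1 = 573/208 ≈ 2.755 bits/symbol.

2.755 bits/symbol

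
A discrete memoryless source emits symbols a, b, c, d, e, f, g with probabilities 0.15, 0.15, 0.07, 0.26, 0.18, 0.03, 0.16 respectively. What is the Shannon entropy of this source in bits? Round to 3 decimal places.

2.615 bits

H = −Σ pᵢ log₂ pᵢ.
−0.15·log₂(0.15) = 0.4105
−0.15·log₂(0.15) = 0.4105
−0.07·log₂(0.07) = 0.2686
−0.26·log₂(0.26) = 0.5053
−0.18·log₂(0.18) = 0.4453
−0.03·log₂(0.03) = 0.1518
−0.16·log₂(0.16) = 0.4230
Sum ≈ 2.6150 → 2.615 bits.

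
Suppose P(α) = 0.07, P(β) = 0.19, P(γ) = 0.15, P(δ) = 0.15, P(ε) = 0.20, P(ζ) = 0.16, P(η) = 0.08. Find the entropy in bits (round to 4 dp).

2.7238 bits

H = −Σ pᵢ log₂ pᵢ.
−0.07·log₂(0.07) = 0.2686
−0.19·log₂(0.19) = 0.4552
−0.15·log₂(0.15) = 0.4105
−0.15·log₂(0.15) = 0.4105
−0.20·log₂(0.20) = 0.4644
−0.16·log₂(0.16) = 0.4230
−0.08·log₂(0.08) = 0.2915
Sum ≈ 2.7238 → 2.7238 bits.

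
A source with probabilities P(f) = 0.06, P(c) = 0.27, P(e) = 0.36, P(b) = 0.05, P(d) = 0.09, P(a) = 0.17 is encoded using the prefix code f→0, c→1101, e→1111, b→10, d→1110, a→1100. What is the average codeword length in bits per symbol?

L̄ = Σ pᵢ·ℓᵢ = 0.06·1 + 0.27·4 + 0.36·4 + 0.05·2 + 0.09·4 + 0.17·4 = 3.72 bits/symbol.

3.72 bits/symbol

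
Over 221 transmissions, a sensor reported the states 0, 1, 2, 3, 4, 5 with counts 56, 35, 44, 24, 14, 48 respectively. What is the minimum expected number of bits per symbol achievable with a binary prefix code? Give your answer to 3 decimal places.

2.502 bits/symbol

Probabilities are the counts divided by 221.
Repeatedly combine the two least-probable nodes; the expected code length is the sum of the merged weights.
merge 14/221 + 24/221 → 38/221
merge 35/221 + 38/221 → 73/221
merge 44/221 + 48/221 → 92/221
merge 56/221 + 73/221 → 129/221
merge 92/221 + 129/221 → 1
L = 38/221 + 73/221 + 92/221 + 129/221 + 1 = 553/221 ≈ 2.502 bits/symbol.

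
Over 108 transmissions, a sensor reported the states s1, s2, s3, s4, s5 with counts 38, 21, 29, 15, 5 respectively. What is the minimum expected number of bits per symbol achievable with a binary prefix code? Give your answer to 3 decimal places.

2.185 bits/symbol

Probabilities are the counts divided by 108.
Repeatedly combine the two least-probable nodes; the expected code length is the sum of the merged weights.
merge 5/108 + 5/36 → 5/27
merge 5/27 + 7/36 → 41/108
merge 29/108 + 19/54 → 67/108
merge 41/108 + 67/108 → 1
L = 5/27 + 41/108 + 67/108 + 1 = 59/27 ≈ 2.185 bits/symbol.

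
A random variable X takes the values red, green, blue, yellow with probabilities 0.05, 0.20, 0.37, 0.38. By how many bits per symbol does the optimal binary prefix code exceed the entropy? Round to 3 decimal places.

0.128 bits

Entropy H = −Σ p log₂ p ≈ 1.7417 bits.
Huffman merges: 1/20+1/5→1/4; 1/4+37/100→31/50; 19/50+31/50→1. L = 187/100 ≈ 1.8700.
L − H = 1.8700 − 1.7417 = 0.128 bits.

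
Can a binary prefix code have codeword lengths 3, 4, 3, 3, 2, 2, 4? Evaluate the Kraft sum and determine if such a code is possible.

With common denominator 2^4 = 16: Σ 2^(−ℓᵢ) = 2/16 + 1/16 + 2/16 + 2/16 + 4/16 + 4/16 + 1/16 = 16/16 = 1.
Kraft's inequality requires Σ ≤ 1; here Σ = 1 ≤ 1, so such a prefix code exists.

1; yes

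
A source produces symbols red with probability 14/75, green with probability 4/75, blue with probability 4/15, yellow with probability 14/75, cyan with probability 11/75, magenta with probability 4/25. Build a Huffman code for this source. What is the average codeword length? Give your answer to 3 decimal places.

2.547 bits/symbol

Repeatedly combine the two least-probable nodes; the expected code length is the sum of the merged weights.
merge 4/75 + 11/75 → 1/5
merge 4/25 + 14/75 → 26/75
merge 14/75 + 1/5 → 29/75
merge 4/15 + 26/75 → 46/75
merge 29/75 + 46/75 → 1
L = 1/5 + 26/75 + 29/75 + 46/75 + 1 = 191/75 ≈ 2.547 bits/symbol.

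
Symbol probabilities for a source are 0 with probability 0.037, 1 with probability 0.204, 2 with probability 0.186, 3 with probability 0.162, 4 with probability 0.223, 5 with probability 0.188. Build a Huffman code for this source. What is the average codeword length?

Repeatedly combine the two least-probable nodes; the expected code length is the sum of the merged weights.
merge 37/1000 + 81/500 → 199/1000
merge 93/500 + 47/250 → 187/500
merge 199/1000 + 51/250 → 403/1000
merge 223/1000 + 187/500 → 597/1000
merge 403/1000 + 597/1000 → 1
L = 199/1000 + 187/500 + 403/1000 + 597/1000 + 1 = 2573/1000 = 2.573 bits/symbol.

2.573 bits/symbol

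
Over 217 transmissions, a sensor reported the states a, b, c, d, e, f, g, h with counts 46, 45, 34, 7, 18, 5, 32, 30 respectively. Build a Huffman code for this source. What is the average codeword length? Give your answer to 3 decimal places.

2.774 bits/symbol

Probabilities are the counts divided by 217.
Repeatedly combine the two least-probable nodes; the expected code length is the sum of the merged weights.
merge 5/217 + 1/31 → 12/217
merge 12/217 + 18/217 → 30/217
merge 30/217 + 30/217 → 60/217
merge 32/217 + 34/217 → 66/217
merge 45/217 + 46/217 → 13/31
merge 60/217 + 66/217 → 18/31
merge 13/31 + 18/31 → 1
L = 12/217 + 30/217 + 60/217 + 66/217 + 13/31 + 18/31 + 1 = 86/31 ≈ 2.774 bits/symbol.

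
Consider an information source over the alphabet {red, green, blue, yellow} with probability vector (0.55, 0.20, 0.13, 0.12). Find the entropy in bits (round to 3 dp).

H = −Σ pᵢ log₂ pᵢ.
−0.55·log₂(0.55) = 0.4744
−0.20·log₂(0.20) = 0.4644
−0.13·log₂(0.13) = 0.3826
−0.12·log₂(0.12) = 0.3671
Sum ≈ 1.6885 → 1.688 bits.

1.688 bits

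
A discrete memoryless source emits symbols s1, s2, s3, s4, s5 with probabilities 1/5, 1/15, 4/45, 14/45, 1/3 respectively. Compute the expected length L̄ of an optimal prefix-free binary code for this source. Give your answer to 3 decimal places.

2.156 bits/symbol

Repeatedly combine the two least-probable nodes; the expected code length is the sum of the merged weights.
merge 1/15 + 4/45 → 7/45
merge 7/45 + 1/5 → 16/45
merge 14/45 + 1/3 → 29/45
merge 16/45 + 29/45 → 1
L = 7/45 + 16/45 + 29/45 + 1 = 97/45 ≈ 2.156 bits/symbol.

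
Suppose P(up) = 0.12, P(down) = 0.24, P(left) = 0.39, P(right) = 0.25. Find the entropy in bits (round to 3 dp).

1.891 bits

H = −Σ pᵢ log₂ pᵢ.
−0.12·log₂(0.12) = 0.3671
−0.24·log₂(0.24) = 0.4941
−0.39·log₂(0.39) = 0.5298
−0.25·log₂(0.25) = 0.5000
Sum ≈ 1.8910 → 1.891 bits.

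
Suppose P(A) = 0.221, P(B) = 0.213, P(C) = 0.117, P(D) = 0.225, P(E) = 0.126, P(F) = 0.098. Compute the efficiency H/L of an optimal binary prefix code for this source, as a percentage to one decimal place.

Entropy H = −Σ p log₂ p ≈ 2.5079 bits.
Huffman merges: 49/500+117/1000→43/200; 63/500+213/1000→339/1000; 43/200+221/1000→109/250; 9/40+339/1000→141/250; 109/250+141/250→1. L = 1277/500 ≈ 2.5540.
Efficiency = H/L = 2.5079/2.5540 = 98.2%.

98.2%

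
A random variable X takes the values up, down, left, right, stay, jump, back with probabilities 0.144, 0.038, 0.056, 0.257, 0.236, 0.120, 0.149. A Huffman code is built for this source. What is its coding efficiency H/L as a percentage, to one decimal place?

Entropy H = −Σ p log₂ p ≈ 2.5864 bits.
Huffman merges: 19/500+7/125→47/500; 47/500+3/25→107/500; 18/125+149/1000→293/1000; 107/500+59/250→9/20; 257/1000+293/1000→11/20; 9/20+11/20→1. L = 2601/1000 ≈ 2.6010.
Efficiency = H/L = 2.5864/2.6010 = 99.4%.

99.4%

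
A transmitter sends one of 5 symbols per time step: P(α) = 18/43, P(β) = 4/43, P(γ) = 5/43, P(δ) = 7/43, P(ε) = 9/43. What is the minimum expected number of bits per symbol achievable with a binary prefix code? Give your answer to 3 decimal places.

Repeatedly combine the two least-probable nodes; the expected code length is the sum of the merged weights.
merge 4/43 + 5/43 → 9/43
merge 7/43 + 9/43 → 16/43
merge 9/43 + 16/43 → 25/43
merge 18/43 + 25/43 → 1
L = 9/43 + 16/43 + 25/43 + 1 = 93/43 ≈ 2.163 bits/symbol.

2.163 bits/symbol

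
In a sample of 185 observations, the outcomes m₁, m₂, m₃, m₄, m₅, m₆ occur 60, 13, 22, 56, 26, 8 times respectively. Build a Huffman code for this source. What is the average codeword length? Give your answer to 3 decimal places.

2.346 bits/symbol

Probabilities are the counts divided by 185.
Repeatedly combine the two least-probable nodes; the expected code length is the sum of the merged weights.
merge 8/185 + 13/185 → 21/185
merge 21/185 + 22/185 → 43/185
merge 26/185 + 43/185 → 69/185
merge 56/185 + 12/37 → 116/185
merge 69/185 + 116/185 → 1
L = 21/185 + 43/185 + 69/185 + 116/185 + 1 = 434/185 ≈ 2.346 bits/symbol.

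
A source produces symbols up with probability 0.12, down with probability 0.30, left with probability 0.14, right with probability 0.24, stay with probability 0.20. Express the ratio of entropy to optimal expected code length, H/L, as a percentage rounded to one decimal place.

99.3%

Entropy H = −Σ p log₂ p ≈ 2.2438 bits.
Huffman merges: 3/25+7/50→13/50; 1/5+6/25→11/25; 13/50+3/10→14/25; 11/25+14/25→1. L = 113/50 ≈ 2.2600.
Efficiency = H/L = 2.2438/2.2600 = 99.3%.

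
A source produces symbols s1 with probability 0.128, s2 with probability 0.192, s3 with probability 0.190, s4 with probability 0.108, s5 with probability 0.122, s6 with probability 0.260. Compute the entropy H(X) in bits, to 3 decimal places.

H = −Σ pᵢ log₂ pᵢ.
−0.128·log₂(0.128) = 0.3796
−0.192·log₂(0.192) = 0.4571
−0.190·log₂(0.190) = 0.4552
−0.108·log₂(0.108) = 0.3468
−0.122·log₂(0.122) = 0.3703
−0.260·log₂(0.260) = 0.5053
Sum ≈ 2.5143 → 2.514 bits.

2.514 bits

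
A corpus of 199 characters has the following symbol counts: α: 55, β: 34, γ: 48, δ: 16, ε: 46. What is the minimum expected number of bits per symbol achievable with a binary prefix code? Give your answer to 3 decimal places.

2.251 bits/symbol

Probabilities are the counts divided by 199.
Repeatedly combine the two least-probable nodes; the expected code length is the sum of the merged weights.
merge 16/199 + 34/199 → 50/199
merge 46/199 + 48/199 → 94/199
merge 50/199 + 55/199 → 105/199
merge 94/199 + 105/199 → 1
L = 50/199 + 94/199 + 105/199 + 1 = 448/199 ≈ 2.251 bits/symbol.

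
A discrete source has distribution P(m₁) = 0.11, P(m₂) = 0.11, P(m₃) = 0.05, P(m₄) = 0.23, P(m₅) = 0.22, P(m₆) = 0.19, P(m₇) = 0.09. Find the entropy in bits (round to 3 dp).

H = −Σ pᵢ log₂ pᵢ.
−0.11·log₂(0.11) = 0.3503
−0.11·log₂(0.11) = 0.3503
−0.05·log₂(0.05) = 0.2161
−0.23·log₂(0.23) = 0.4877
−0.22·log₂(0.22) = 0.4806
−0.19·log₂(0.19) = 0.4552
−0.09·log₂(0.09) = 0.3127
Sum ≈ 2.6528 → 2.653 bits.

2.653 bits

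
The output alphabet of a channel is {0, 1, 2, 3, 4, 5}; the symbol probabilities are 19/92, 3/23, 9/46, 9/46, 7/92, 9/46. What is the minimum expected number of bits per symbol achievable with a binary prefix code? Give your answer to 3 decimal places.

2.598 bits/symbol

Repeatedly combine the two least-probable nodes; the expected code length is the sum of the merged weights.
merge 7/92 + 3/23 → 19/92
merge 9/46 + 9/46 → 9/23
merge 9/46 + 19/92 → 37/92
merge 19/92 + 9/23 → 55/92
merge 37/92 + 55/92 → 1
L = 19/92 + 9/23 + 37/92 + 55/92 + 1 = 239/92 ≈ 2.598 bits/symbol.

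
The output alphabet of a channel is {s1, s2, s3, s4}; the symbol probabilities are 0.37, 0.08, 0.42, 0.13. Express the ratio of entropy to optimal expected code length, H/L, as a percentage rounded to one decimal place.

96.7%

Entropy H = −Σ p log₂ p ≈ 1.7305 bits.
Huffman merges: 2/25+13/100→21/100; 21/100+37/100→29/50; 21/50+29/50→1. L = 179/100 ≈ 1.7900.
Efficiency = H/L = 1.7305/1.7900 = 96.7%.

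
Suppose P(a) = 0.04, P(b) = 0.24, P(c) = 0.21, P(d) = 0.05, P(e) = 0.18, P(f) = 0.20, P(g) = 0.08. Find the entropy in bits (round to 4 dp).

2.5700 bits

H = −Σ pᵢ log₂ pᵢ.
−0.04·log₂(0.04) = 0.1858
−0.24·log₂(0.24) = 0.4941
−0.21·log₂(0.21) = 0.4728
−0.05·log₂(0.05) = 0.2161
−0.18·log₂(0.18) = 0.4453
−0.20·log₂(0.20) = 0.4644
−0.08·log₂(0.08) = 0.2915
Sum ≈ 2.5700 → 2.5700 bits.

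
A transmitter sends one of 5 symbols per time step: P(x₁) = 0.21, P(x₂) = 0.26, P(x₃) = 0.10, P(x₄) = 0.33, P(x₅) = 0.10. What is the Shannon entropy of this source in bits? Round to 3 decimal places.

H = −Σ pᵢ log₂ pᵢ.
−0.21·log₂(0.21) = 0.4728
−0.26·log₂(0.26) = 0.5053
−0.10·log₂(0.10) = 0.3322
−0.33·log₂(0.33) = 0.5278
−0.10·log₂(0.10) = 0.3322
Sum ≈ 2.1703 → 2.170 bits.

2.170 bits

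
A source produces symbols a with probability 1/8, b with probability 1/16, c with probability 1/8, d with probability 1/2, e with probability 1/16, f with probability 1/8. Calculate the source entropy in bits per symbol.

Each probability is a power of 1/2, so log₂(1/p) is an integer.
H = Σ p·log₂(1/p) = 1/8·3 + 1/16·4 + 1/8·3 + 1/2·1 + 1/16·4 + 1/8·3 = 2.125 bits.

2.125 bits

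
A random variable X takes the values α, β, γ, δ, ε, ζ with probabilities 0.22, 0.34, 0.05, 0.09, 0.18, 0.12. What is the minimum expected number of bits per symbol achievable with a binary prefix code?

Repeatedly combine the two least-probable nodes; the expected code length is the sum of the merged weights.
merge 1/20 + 9/100 → 7/50
merge 3/25 + 7/50 → 13/50
merge 9/50 + 11/50 → 2/5
merge 13/50 + 17/50 → 3/5
merge 2/5 + 3/5 → 1
L = 7/50 + 13/50 + 2/5 + 3/5 + 1 = 12/5 = 2.4 bits/symbol.

2.4 bits/symbol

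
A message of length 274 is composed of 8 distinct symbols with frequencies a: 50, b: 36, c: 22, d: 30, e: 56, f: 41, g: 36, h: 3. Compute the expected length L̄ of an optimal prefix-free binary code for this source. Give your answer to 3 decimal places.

2.887 bits/symbol

Probabilities are the counts divided by 274.
Repeatedly combine the two least-probable nodes; the expected code length is the sum of the merged weights.
merge 3/274 + 11/137 → 25/274
merge 25/274 + 15/137 → 55/274
merge 18/137 + 18/137 → 36/137
merge 41/274 + 25/137 → 91/274
merge 55/274 + 28/137 → 111/274
merge 36/137 + 91/274 → 163/274
merge 111/274 + 163/274 → 1
L = 25/274 + 55/274 + 36/137 + 91/274 + 111/274 + 163/274 + 1 = 791/274 ≈ 2.887 bits/symbol.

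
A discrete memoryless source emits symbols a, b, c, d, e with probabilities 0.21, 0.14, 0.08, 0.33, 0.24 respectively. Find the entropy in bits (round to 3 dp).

2.183 bits

H = −Σ pᵢ log₂ pᵢ.
−0.21·log₂(0.21) = 0.4728
−0.14·log₂(0.14) = 0.3971
−0.08·log₂(0.08) = 0.2915
−0.33·log₂(0.33) = 0.5278
−0.24·log₂(0.24) = 0.4941
Sum ≈ 2.1834 → 2.183 bits.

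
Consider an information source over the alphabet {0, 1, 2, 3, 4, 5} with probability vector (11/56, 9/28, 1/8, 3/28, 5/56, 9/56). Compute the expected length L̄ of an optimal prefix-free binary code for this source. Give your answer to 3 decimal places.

2.482 bits/symbol

Repeatedly combine the two least-probable nodes; the expected code length is the sum of the merged weights.
merge 5/56 + 3/28 → 11/56
merge 1/8 + 9/56 → 2/7
merge 11/56 + 11/56 → 11/28
merge 2/7 + 9/28 → 17/28
merge 11/28 + 17/28 → 1
L = 11/56 + 2/7 + 11/28 + 17/28 + 1 = 139/56 ≈ 2.482 bits/symbol.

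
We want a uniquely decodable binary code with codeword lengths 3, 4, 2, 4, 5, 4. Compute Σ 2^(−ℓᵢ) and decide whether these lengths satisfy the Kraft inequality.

With common denominator 2^5 = 32: Σ 2^(−ℓᵢ) = 4/32 + 2/32 + 8/32 + 2/32 + 1/32 + 2/32 = 19/32 = 0.59375.
Kraft's inequality requires Σ ≤ 1; here Σ = 0.59375 ≤ 1, so such a prefix code exists.

0.59375; yes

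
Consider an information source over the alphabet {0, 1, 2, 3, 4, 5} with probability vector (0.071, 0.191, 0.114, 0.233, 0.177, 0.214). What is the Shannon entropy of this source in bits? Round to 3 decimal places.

2.492 bits

H = −Σ pᵢ log₂ pᵢ.
−0.071·log₂(0.071) = 0.2709
−0.191·log₂(0.191) = 0.4562
−0.114·log₂(0.114) = 0.3571
−0.233·log₂(0.233) = 0.4897
−0.177·log₂(0.177) = 0.4422
−0.214·log₂(0.214) = 0.4760
Sum ≈ 2.4921 → 2.492 bits.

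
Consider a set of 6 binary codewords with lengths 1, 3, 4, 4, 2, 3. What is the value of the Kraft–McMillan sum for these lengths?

With common denominator 2^4 = 16: Σ 2^(−ℓᵢ) = 8/16 + 2/16 + 1/16 + 1/16 + 4/16 + 2/16 = 18/16 = 1.125.

1.125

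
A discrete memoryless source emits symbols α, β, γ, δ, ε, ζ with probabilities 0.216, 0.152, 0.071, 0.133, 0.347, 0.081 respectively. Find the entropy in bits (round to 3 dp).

2.372 bits

H = −Σ pᵢ log₂ pᵢ.
−0.216·log₂(0.216) = 0.4776
−0.152·log₂(0.152) = 0.4131
−0.071·log₂(0.071) = 0.2709
−0.133·log₂(0.133) = 0.3871
−0.347·log₂(0.347) = 0.5299
−0.081·log₂(0.081) = 0.2937
Sum ≈ 2.3723 → 2.372 bits.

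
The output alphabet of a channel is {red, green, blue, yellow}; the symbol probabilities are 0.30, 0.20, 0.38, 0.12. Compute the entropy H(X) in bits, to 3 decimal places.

1.883 bits

H = −Σ pᵢ log₂ pᵢ.
−0.30·log₂(0.30) = 0.5211
−0.20·log₂(0.20) = 0.4644
−0.38·log₂(0.38) = 0.5305
−0.12·log₂(0.12) = 0.3671
Sum ≈ 1.8830 → 1.883 bits.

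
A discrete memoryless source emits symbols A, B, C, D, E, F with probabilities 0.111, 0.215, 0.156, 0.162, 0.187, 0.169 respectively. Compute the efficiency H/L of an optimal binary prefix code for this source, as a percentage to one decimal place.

98.5%

Entropy H = −Σ p log₂ p ≈ 2.5581 bits.
Huffman merges: 111/1000+39/250→267/1000; 81/500+169/1000→331/1000; 187/1000+43/200→201/500; 267/1000+331/1000→299/500; 201/500+299/500→1. L = 1299/500 ≈ 2.5980.
Efficiency = H/L = 2.5581/2.5980 = 98.5%.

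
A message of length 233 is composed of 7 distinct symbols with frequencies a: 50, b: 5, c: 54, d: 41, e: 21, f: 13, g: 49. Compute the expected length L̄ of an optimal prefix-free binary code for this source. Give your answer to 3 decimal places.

Probabilities are the counts divided by 233.
Repeatedly combine the two least-probable nodes; the expected code length is the sum of the merged weights.
merge 5/233 + 13/233 → 18/233
merge 18/233 + 21/233 → 39/233
merge 39/233 + 41/233 → 80/233
merge 49/233 + 50/233 → 99/233
merge 54/233 + 80/233 → 134/233
merge 99/233 + 134/233 → 1
L = 18/233 + 39/233 + 80/233 + 99/233 + 134/233 + 1 = 603/233 ≈ 2.588 bits/symbol.

2.588 bits/symbol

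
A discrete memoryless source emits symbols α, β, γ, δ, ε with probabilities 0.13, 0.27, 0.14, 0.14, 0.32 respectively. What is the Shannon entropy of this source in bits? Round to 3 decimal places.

2.213 bits

H = −Σ pᵢ log₂ pᵢ.
−0.13·log₂(0.13) = 0.3826
−0.27·log₂(0.27) = 0.5100
−0.14·log₂(0.14) = 0.3971
−0.14·log₂(0.14) = 0.3971
−0.32·log₂(0.32) = 0.5260
Sum ≈ 2.2129 → 2.213 bits.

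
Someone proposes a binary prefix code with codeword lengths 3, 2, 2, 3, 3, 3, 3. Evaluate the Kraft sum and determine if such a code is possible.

1.125; no

With common denominator 2^3 = 8: Σ 2^(−ℓᵢ) = 1/8 + 2/8 + 2/8 + 1/8 + 1/8 + 1/8 + 1/8 = 9/8 = 1.125.
Kraft's inequality requires Σ ≤ 1; here Σ = 1.125 > 1, so no such prefix code exists.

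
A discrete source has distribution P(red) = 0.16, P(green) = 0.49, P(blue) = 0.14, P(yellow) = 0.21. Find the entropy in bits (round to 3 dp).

H = −Σ pᵢ log₂ pᵢ.
−0.16·log₂(0.16) = 0.4230
−0.49·log₂(0.49) = 0.5043
−0.14·log₂(0.14) = 0.3971
−0.21·log₂(0.21) = 0.4728
Sum ≈ 1.7972 → 1.797 bits.

1.797 bits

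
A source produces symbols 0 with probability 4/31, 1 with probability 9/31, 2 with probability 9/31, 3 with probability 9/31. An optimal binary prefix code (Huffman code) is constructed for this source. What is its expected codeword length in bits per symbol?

Repeatedly combine the two least-probable nodes; the expected code length is the sum of the merged weights.
merge 4/31 + 9/31 → 13/31
merge 9/31 + 9/31 → 18/31
merge 13/31 + 18/31 → 1
L = 13/31 + 18/31 + 1 = 2 bits/symbol.

2 bits/symbol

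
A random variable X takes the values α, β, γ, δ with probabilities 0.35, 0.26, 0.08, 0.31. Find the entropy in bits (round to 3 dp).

1.851 bits

H = −Σ pᵢ log₂ pᵢ.
−0.35·log₂(0.35) = 0.5301
−0.26·log₂(0.26) = 0.5053
−0.08·log₂(0.08) = 0.2915
−0.31·log₂(0.31) = 0.5238
Sum ≈ 1.8507 → 1.851 bits.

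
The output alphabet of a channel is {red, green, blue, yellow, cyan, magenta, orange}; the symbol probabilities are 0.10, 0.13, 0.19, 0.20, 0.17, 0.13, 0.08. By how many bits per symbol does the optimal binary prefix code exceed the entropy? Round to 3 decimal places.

0.047 bits

Entropy H = −Σ p log₂ p ≈ 2.7432 bits.
Huffman merges: 2/25+1/10→9/50; 13/100+13/100→13/50; 17/100+9/50→7/20; 19/100+1/5→39/100; 13/50+7/20→61/100; 39/100+61/100→1. L = 279/100 ≈ 2.7900.
L − H = 2.7900 − 2.7432 = 0.047 bits.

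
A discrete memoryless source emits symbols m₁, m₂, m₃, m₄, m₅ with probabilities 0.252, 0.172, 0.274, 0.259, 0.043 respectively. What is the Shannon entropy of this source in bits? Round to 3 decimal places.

H = −Σ pᵢ log₂ pᵢ.
−0.252·log₂(0.252) = 0.5011
−0.172·log₂(0.172) = 0.4368
−0.274·log₂(0.274) = 0.5118
−0.259·log₂(0.259) = 0.5048
−0.043·log₂(0.043) = 0.1952
Sum ≈ 2.1496 → 2.150 bits.

2.150 bits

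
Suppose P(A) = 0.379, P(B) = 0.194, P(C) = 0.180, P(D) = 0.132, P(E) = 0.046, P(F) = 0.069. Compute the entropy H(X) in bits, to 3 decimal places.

H = −Σ pᵢ log₂ pᵢ.
−0.379·log₂(0.379) = 0.5305
−0.194·log₂(0.194) = 0.4590
−0.180·log₂(0.180) = 0.4453
−0.132·log₂(0.132) = 0.3856
−0.046·log₂(0.046) = 0.2043
−0.069·log₂(0.069) = 0.2662
Sum ≈ 2.2909 → 2.291 bits.

2.291 bits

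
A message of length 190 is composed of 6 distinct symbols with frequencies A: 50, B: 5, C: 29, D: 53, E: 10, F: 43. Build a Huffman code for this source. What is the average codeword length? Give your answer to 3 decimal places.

2.311 bits/symbol

Probabilities are the counts divided by 190.
Repeatedly combine the two least-probable nodes; the expected code length is the sum of the merged weights.
merge 1/38 + 1/19 → 3/38
merge 3/38 + 29/190 → 22/95
merge 43/190 + 22/95 → 87/190
merge 5/19 + 53/190 → 103/190
merge 87/190 + 103/190 → 1
L = 3/38 + 22/95 + 87/190 + 103/190 + 1 = 439/190 ≈ 2.311 bits/symbol.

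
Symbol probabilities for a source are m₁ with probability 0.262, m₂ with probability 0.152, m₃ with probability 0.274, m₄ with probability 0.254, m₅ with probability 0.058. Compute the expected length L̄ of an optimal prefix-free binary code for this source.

2.21 bits/symbol

Repeatedly combine the two least-probable nodes; the expected code length is the sum of the merged weights.
merge 29/500 + 19/125 → 21/100
merge 21/100 + 127/500 → 58/125
merge 131/500 + 137/500 → 67/125
merge 58/125 + 67/125 → 1
L = 21/100 + 58/125 + 67/125 + 1 = 221/100 = 2.21 bits/symbol.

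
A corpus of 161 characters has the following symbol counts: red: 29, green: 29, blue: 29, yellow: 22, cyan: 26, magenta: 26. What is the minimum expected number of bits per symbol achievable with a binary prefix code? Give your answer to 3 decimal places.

2.640 bits/symbol

Probabilities are the counts divided by 161.
Repeatedly combine the two least-probable nodes; the expected code length is the sum of the merged weights.
merge 22/161 + 26/161 → 48/161
merge 26/161 + 29/161 → 55/161
merge 29/161 + 29/161 → 58/161
merge 48/161 + 55/161 → 103/161
merge 58/161 + 103/161 → 1
L = 48/161 + 55/161 + 58/161 + 103/161 + 1 = 425/161 ≈ 2.640 bits/symbol.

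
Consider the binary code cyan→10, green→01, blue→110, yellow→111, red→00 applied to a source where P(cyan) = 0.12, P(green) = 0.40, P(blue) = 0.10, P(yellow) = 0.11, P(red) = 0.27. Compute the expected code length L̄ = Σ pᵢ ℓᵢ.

L̄ = Σ pᵢ·ℓᵢ = 0.12·2 + 0.40·2 + 0.10·3 + 0.11·3 + 0.27·2 = 2.21 bits/symbol.

2.21 bits/symbol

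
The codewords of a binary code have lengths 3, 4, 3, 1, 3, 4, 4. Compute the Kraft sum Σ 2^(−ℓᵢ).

With common denominator 2^4 = 16: Σ 2^(−ℓᵢ) = 2/16 + 1/16 + 2/16 + 8/16 + 2/16 + 1/16 + 1/16 = 17/16 = 1.0625.

1.0625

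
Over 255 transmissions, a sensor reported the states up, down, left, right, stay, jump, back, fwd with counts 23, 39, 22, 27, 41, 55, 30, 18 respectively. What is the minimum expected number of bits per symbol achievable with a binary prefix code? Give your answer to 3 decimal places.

2.941 bits/symbol

Probabilities are the counts divided by 255.
Repeatedly combine the two least-probable nodes; the expected code length is the sum of the merged weights.
merge 6/85 + 22/255 → 8/51
merge 23/255 + 9/85 → 10/51
merge 2/17 + 13/85 → 23/85
merge 8/51 + 41/255 → 27/85
merge 10/51 + 11/51 → 7/17
merge 23/85 + 27/85 → 10/17
merge 7/17 + 10/17 → 1
L = 8/51 + 10/51 + 23/85 + 27/85 + 7/17 + 10/17 + 1 = 50/17 ≈ 2.941 bits/symbol.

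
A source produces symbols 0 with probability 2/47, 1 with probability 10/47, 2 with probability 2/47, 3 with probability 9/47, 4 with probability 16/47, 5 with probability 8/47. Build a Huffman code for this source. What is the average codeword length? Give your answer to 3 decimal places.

Repeatedly combine the two least-probable nodes; the expected code length is the sum of the merged weights.
merge 2/47 + 2/47 → 4/47
merge 4/47 + 8/47 → 12/47
merge 9/47 + 10/47 → 19/47
merge 12/47 + 16/47 → 28/47
merge 19/47 + 28/47 → 1
L = 4/47 + 12/47 + 19/47 + 28/47 + 1 = 110/47 ≈ 2.340 bits/symbol.

2.340 bits/symbol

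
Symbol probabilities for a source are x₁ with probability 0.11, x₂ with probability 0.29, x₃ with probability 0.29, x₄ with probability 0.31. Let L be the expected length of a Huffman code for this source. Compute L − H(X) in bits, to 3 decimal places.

0.090 bits

Entropy H = −Σ p log₂ p ≈ 1.9099 bits.
Huffman merges: 11/100+29/100→2/5; 29/100+31/100→3/5; 2/5+3/5→1. L = 2 ≈ 2.0000.
L − H = 2.0000 − 1.9099 = 0.090 bits.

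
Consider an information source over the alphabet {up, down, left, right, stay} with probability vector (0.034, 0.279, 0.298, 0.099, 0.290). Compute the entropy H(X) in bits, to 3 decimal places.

2.048 bits

H = −Σ pᵢ log₂ pᵢ.
−0.034·log₂(0.034) = 0.1659
−0.279·log₂(0.279) = 0.5138
−0.298·log₂(0.298) = 0.5205
−0.099·log₂(0.099) = 0.3303
−0.290·log₂(0.290) = 0.5179
Sum ≈ 2.0484 → 2.048 bits.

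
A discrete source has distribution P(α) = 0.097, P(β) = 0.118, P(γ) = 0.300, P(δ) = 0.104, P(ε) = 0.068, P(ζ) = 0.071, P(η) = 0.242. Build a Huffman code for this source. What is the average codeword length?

Repeatedly combine the two least-probable nodes; the expected code length is the sum of the merged weights.
merge 17/250 + 71/1000 → 139/1000
merge 97/1000 + 13/125 → 201/1000
merge 59/500 + 139/1000 → 257/1000
merge 201/1000 + 121/500 → 443/1000
merge 257/1000 + 3/10 → 557/1000
merge 443/1000 + 557/1000 → 1
L = 139/1000 + 201/1000 + 257/1000 + 443/1000 + 557/1000 + 1 = 2597/1000 = 2.597 bits/symbol.

2.597 bits/symbol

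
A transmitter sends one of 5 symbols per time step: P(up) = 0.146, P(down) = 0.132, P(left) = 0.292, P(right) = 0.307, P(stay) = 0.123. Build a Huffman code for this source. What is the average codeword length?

2.255 bits/symbol

Repeatedly combine the two least-probable nodes; the expected code length is the sum of the merged weights.
merge 123/1000 + 33/250 → 51/200
merge 73/500 + 51/200 → 401/1000
merge 73/250 + 307/1000 → 599/1000
merge 401/1000 + 599/1000 → 1
L = 51/200 + 401/1000 + 599/1000 + 1 = 451/200 = 2.255 bits/symbol.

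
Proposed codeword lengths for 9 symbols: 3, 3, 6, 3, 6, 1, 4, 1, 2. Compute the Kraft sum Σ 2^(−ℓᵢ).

With common denominator 2^6 = 64: Σ 2^(−ℓᵢ) = 8/64 + 8/64 + 1/64 + 8/64 + 1/64 + 32/64 + 4/64 + 32/64 + 16/64 = 110/64 = 1.71875.

1.71875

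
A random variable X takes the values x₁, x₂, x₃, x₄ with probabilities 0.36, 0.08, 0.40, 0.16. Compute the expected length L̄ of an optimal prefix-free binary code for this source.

1.84 bits/symbol

Repeatedly combine the two least-probable nodes; the expected code length is the sum of the merged weights.
merge 2/25 + 4/25 → 6/25
merge 6/25 + 9/25 → 3/5
merge 2/5 + 3/5 → 1
L = 6/25 + 3/5 + 1 = 46/25 = 1.84 bits/symbol.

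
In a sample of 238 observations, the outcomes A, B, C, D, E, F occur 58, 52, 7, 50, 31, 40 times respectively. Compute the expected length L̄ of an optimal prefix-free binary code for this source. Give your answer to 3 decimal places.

Probabilities are the counts divided by 238.
Repeatedly combine the two least-probable nodes; the expected code length is the sum of the merged weights.
merge 1/34 + 31/238 → 19/119
merge 19/119 + 20/119 → 39/119
merge 25/119 + 26/119 → 3/7
merge 29/119 + 39/119 → 4/7
merge 3/7 + 4/7 → 1
L = 19/119 + 39/119 + 3/7 + 4/7 + 1 = 296/119 ≈ 2.487 bits/symbol.

2.487 bits/symbol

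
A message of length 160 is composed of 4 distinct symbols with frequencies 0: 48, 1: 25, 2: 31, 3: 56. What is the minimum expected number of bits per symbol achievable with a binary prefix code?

2 bits/symbol

Probabilities are the counts divided by 160.
Repeatedly combine the two least-probable nodes; the expected code length is the sum of the merged weights.
merge 5/32 + 31/160 → 7/20
merge 3/10 + 7/20 → 13/20
merge 7/20 + 13/20 → 1
L = 7/20 + 13/20 + 1 = 2 bits/symbol.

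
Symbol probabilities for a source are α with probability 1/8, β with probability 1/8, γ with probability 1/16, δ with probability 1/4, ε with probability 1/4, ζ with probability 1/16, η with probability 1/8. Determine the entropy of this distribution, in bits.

Each probability is a power of 1/2, so log₂(1/p) is an integer.
H = Σ p·log₂(1/p) = 1/8·3 + 1/8·3 + 1/16·4 + 1/4·2 + 1/4·2 + 1/16·4 + 1/8·3 = 2.625 bits.

2.625 bits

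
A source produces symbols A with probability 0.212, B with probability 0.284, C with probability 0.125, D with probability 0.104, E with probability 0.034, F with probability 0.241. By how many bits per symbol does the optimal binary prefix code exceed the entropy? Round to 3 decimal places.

0.036 bits

Entropy H = −Σ p log₂ p ≈ 2.3654 bits.
Huffman merges: 17/500+13/125→69/500; 1/8+69/500→263/1000; 53/250+241/1000→453/1000; 263/1000+71/250→547/1000; 453/1000+547/1000→1. L = 2401/1000 ≈ 2.4010.
L − H = 2.4010 − 2.3654 = 0.036 bits.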